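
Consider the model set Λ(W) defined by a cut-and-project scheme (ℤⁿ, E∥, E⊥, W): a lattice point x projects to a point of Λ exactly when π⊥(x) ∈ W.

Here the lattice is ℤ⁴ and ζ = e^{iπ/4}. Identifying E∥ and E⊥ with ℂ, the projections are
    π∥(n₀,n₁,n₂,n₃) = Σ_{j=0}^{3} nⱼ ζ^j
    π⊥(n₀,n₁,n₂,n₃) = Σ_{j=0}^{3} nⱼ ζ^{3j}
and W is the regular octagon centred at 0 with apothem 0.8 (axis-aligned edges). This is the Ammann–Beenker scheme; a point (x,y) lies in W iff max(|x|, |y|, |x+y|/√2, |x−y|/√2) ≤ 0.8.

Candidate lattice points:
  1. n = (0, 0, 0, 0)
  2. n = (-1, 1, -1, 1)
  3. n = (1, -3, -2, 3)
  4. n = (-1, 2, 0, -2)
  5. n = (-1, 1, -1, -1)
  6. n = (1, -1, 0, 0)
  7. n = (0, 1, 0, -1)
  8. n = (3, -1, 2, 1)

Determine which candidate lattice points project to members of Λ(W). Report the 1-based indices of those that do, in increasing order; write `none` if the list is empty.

With ζ = e^{iπ/4} the internal vectors are ζ^0,ζ^3,ζ^6,ζ^9.
#1 (0, 0, 0, 0): internal (0.00000, 0.00000); octagon support 0.00000 vs apothem 0.8 → ∈ W
#2 (-1, 1, -1, 1): internal (-1.00000, 2.41421); octagon support 2.41421 vs apothem 0.8 → ∉ W
#3 (1, -3, -2, 3): internal (5.24264, 2.00000); octagon support 5.24264 vs apothem 0.8 → ∉ W
#4 (-1, 2, 0, -2): internal (-3.82843, 0.00000); octagon support 3.82843 vs apothem 0.8 → ∉ W
#5 (-1, 1, -1, -1): internal (-2.41421, 1.00000); octagon support 2.41421 vs apothem 0.8 → ∉ W
#6 (1, -1, 0, 0): internal (1.70711, -0.70711); octagon support 1.70711 vs apothem 0.8 → ∉ W
#7 (0, 1, 0, -1): internal (-1.41421, 0.00000); octagon support 1.41421 vs apothem 0.8 → ∉ W
#8 (3, -1, 2, 1): internal (4.41421, -2.00000); octagon support 4.53553 vs apothem 0.8 → ∉ W

1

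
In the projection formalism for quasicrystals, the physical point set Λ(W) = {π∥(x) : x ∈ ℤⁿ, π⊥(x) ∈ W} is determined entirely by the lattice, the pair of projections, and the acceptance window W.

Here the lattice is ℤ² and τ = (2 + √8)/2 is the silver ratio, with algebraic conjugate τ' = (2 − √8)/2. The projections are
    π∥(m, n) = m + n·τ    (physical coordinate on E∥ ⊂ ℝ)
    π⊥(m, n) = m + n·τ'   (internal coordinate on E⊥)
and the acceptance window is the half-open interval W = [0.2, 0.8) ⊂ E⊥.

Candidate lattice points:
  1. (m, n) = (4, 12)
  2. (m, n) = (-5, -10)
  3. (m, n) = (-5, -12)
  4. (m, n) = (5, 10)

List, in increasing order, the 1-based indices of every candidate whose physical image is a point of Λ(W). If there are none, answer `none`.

none

τ' = (2−√8)/2 ≈ -0.41421.
[1] lift (4,12): star map gives -0.97056; window check 0.2 ≤ -0.97056 < 0.8 is false → out
[2] lift (-5,-10): star map gives -0.85786; window check 0.2 ≤ -0.85786 < 0.8 is false → out
[3] lift (-5,-12): star map gives -0.02944; window check 0.2 ≤ -0.02944 < 0.8 is false → out
[4] lift (5,10): star map gives 0.85786; window check 0.2 ≤ 0.85786 < 0.8 is false → out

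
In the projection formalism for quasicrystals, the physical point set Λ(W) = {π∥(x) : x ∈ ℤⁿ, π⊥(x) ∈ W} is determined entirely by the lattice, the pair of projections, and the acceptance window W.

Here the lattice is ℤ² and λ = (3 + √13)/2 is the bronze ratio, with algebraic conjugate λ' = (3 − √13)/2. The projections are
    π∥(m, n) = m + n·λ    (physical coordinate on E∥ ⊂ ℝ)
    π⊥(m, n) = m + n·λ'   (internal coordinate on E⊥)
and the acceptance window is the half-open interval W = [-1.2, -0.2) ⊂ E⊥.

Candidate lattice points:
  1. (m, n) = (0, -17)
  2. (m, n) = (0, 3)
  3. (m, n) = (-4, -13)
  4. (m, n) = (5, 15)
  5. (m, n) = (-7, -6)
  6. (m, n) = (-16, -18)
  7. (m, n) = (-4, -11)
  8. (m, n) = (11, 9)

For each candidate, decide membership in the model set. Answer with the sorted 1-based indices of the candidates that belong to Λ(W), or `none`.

2, 7

Numerically λ ≈ 3.30278 and λ' = −1/λ ≈ -0.30278.
[1] lift (0,-17): star map gives 5.14719; window check -1.2 ≤ 5.14719 < -0.2 is false → out
[2] lift (0,3): star map gives -0.90833; window check -1.2 ≤ -0.90833 < -0.2 is true → IN Λ
[3] lift (-4,-13): star map gives -0.06392; window check -1.2 ≤ -0.06392 < -0.2 is false → out
[4] lift (5,15): star map gives 0.45837; window check -1.2 ≤ 0.45837 < -0.2 is false → out
[5] lift (-7,-6): star map gives -5.18335; window check -1.2 ≤ -5.18335 < -0.2 is false → out
[6] lift (-16,-18): star map gives -10.55004; window check -1.2 ≤ -10.55004 < -0.2 is false → out
[7] lift (-4,-11): star map gives -0.66947; window check -1.2 ≤ -0.66947 < -0.2 is true → IN Λ
[8] lift (11,9): star map gives 8.27502; window check -1.2 ≤ 8.27502 < -0.2 is false → out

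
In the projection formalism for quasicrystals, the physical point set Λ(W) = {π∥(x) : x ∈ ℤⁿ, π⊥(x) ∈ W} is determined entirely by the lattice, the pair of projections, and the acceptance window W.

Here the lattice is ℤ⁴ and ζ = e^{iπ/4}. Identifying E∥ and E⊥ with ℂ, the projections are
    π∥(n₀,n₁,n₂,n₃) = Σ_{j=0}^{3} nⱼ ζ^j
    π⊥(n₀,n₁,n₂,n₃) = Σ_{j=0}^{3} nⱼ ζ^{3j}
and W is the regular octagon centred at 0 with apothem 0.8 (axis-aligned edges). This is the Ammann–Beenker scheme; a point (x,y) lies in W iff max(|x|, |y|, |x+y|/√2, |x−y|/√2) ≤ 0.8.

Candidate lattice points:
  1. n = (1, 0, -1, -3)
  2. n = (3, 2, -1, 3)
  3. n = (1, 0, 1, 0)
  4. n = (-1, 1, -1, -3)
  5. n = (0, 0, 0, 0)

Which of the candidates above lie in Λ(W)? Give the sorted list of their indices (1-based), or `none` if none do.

5

π⊥(n) = n₀ + n₁ζ³ + n₂ζ⁶ + n₃ζ⁹ where ζ = e^{iπ/4}.
#1 (1, 0, -1, -3): internal (-1.12132, -1.12132); octagon support 1.58579 vs apothem 0.8 → ∉ W
#2 (3, 2, -1, 3): internal (3.70711, 4.53553); octagon support 5.82843 vs apothem 0.8 → ∉ W
#3 (1, 0, 1, 0): internal (1.00000, -1.00000); octagon support 1.41421 vs apothem 0.8 → ∉ W
#4 (-1, 1, -1, -3): internal (-3.82843, -0.41421); octagon support 3.82843 vs apothem 0.8 → ∉ W
#5 (0, 0, 0, 0): internal (0.00000, 0.00000); octagon support 0.00000 vs apothem 0.8 → ∈ W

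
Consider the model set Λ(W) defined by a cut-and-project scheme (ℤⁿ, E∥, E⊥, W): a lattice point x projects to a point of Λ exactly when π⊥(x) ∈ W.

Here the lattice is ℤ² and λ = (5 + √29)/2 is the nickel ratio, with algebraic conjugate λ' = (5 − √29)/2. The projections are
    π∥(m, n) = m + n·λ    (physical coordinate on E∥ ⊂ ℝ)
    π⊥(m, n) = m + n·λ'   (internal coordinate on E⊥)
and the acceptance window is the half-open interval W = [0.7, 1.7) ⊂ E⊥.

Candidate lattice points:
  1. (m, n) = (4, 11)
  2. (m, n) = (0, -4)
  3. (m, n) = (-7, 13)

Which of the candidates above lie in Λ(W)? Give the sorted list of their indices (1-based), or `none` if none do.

2

Compute λ' = (5−√29)/2 = -0.192582, so π⊥(m,n) = m -0.192582·n.
candidate 1: (m,n)=(4,11) → π∥ = 4+11·λ ≈ 61.118406, π⊥ = 4+11·λ' ≈ 1.881594 ∉ [0.7, 1.7) ⇒ out
candidate 2: (m,n)=(0,-4) → π∥ = 0-4·λ ≈ -20.770330, π⊥ = 0-4·λ' ≈ 0.770330 ∈ [0.7, 1.7) ⇒ IN Λ
candidate 3: (m,n)=(-7,13) → π∥ = -7+13·λ ≈ 60.503571, π⊥ = -7+13·λ' ≈ -9.503571 ∉ [0.7, 1.7) ⇒ out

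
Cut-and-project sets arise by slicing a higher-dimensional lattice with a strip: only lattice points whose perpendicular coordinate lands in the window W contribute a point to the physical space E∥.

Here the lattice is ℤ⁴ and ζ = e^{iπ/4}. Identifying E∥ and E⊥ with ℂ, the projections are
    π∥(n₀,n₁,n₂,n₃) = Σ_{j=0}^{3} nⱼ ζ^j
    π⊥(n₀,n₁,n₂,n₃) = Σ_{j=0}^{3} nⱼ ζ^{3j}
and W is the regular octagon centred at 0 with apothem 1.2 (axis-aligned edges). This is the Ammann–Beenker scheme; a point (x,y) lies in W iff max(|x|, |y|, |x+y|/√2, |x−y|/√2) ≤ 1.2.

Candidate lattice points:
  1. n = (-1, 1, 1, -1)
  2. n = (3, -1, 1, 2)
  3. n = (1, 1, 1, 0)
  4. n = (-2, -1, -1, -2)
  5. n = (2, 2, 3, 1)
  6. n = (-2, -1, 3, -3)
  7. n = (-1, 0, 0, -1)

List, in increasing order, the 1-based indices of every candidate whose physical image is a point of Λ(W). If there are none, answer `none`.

With ζ = e^{iπ/4} the internal vectors are ζ^0,ζ^3,ζ^6,ζ^9.
#1 (-1, 1, 1, -1): internal (-2.41421, -1.00000); octagon support 2.41421 vs apothem 1.2 → ∉ W
#2 (3, -1, 1, 2): internal (5.12132, -0.29289); octagon support 5.12132 vs apothem 1.2 → ∉ W
#3 (1, 1, 1, 0): internal (0.29289, -0.29289); octagon support 0.41421 vs apothem 1.2 → ∈ W
#4 (-2, -1, -1, -2): internal (-2.70711, -1.12132); octagon support 2.70711 vs apothem 1.2 → ∉ W
#5 (2, 2, 3, 1): internal (1.29289, -0.87868); octagon support 1.53553 vs apothem 1.2 → ∉ W
#6 (-2, -1, 3, -3): internal (-3.41421, -5.82843); octagon support 6.53553 vs apothem 1.2 → ∉ W
#7 (-1, 0, 0, -1): internal (-1.70711, -0.70711); octagon support 1.70711 vs apothem 1.2 → ∉ W

3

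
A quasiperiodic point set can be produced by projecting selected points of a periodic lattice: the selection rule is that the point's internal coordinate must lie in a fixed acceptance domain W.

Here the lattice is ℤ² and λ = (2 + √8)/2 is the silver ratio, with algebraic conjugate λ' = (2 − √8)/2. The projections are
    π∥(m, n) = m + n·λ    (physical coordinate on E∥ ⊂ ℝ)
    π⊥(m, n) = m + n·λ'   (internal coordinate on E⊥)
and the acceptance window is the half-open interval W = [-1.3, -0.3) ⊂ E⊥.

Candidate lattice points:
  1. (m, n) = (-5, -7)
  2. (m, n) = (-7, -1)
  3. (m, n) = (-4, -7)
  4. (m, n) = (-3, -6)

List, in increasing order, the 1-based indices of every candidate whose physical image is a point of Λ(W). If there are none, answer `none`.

3, 4

Compute λ' = (2−√8)/2 = -0.414214, so π⊥(m,n) = m -0.414214·n.
[1] lift (-5,-7): star map gives -2.100505; window check -1.3 ≤ -2.100505 < -0.3 is false → out
[2] lift (-7,-1): star map gives -6.585786; window check -1.3 ≤ -6.585786 < -0.3 is false → out
[3] lift (-4,-7): star map gives -1.100505; window check -1.3 ≤ -1.100505 < -0.3 is true → IN Λ
[4] lift (-3,-6): star map gives -0.514719; window check -1.3 ≤ -0.514719 < -0.3 is true → IN Λ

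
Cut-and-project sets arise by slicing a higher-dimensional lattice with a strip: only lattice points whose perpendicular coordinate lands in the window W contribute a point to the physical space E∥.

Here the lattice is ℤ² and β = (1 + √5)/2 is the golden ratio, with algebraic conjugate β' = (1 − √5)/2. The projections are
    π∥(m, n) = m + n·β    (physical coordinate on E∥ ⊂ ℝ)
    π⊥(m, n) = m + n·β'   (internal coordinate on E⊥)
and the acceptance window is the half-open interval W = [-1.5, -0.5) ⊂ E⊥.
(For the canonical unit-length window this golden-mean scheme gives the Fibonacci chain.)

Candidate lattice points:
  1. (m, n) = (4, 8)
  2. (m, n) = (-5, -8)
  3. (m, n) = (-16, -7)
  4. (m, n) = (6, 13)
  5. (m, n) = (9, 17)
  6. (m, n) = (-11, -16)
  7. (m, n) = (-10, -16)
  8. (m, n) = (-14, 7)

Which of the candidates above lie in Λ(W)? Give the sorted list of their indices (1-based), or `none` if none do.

1, 6

Compute β' = (1−√5)/2 = -0.618034, so π⊥(m,n) = m -0.618034·n.
#1 (4,8): internal coord 4 + (8)·β' = -0.944272; -0.944272 ∈ [-1.5, -0.5) → IN Λ
#2 (-5,-8): internal coord -5 + (-8)·β' = -0.055728; -0.055728 ∉ [-1.5, -0.5) → out
#3 (-16,-7): internal coord -16 + (-7)·β' = -11.673762; -11.673762 ∉ [-1.5, -0.5) → out
#4 (6,13): internal coord 6 + (13)·β' = -2.034442; -2.034442 ∉ [-1.5, -0.5) → out
#5 (9,17): internal coord 9 + (17)·β' = -1.506578; -1.506578 ∉ [-1.5, -0.5) → out
#6 (-11,-16): internal coord -11 + (-16)·β' = -1.111456; -1.111456 ∈ [-1.5, -0.5) → IN Λ
#7 (-10,-16): internal coord -10 + (-16)·β' = -0.111456; -0.111456 ∉ [-1.5, -0.5) → out
#8 (-14,7): internal coord -14 + (7)·β' = -18.326238; -18.326238 ∉ [-1.5, -0.5) → out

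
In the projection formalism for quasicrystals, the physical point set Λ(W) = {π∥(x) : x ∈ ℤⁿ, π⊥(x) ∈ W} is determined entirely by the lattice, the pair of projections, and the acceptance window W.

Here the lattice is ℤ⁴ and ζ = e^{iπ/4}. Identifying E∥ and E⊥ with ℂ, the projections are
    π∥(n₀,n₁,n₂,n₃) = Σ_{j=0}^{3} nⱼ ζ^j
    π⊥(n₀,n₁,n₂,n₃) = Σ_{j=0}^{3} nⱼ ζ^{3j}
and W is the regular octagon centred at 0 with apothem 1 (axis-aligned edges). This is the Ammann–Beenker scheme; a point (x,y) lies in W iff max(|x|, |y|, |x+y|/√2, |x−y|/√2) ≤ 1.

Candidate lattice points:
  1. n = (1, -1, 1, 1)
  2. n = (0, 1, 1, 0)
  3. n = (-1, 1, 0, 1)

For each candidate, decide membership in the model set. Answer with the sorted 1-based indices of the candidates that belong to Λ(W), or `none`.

With ζ = e^{iπ/4} the internal vectors are ζ^0,ζ^3,ζ^6,ζ^9.
#1 (1, -1, 1, 1): internal (2.41421, -1.00000); octagon support 2.41421 vs apothem 1 → ∉ W
#2 (0, 1, 1, 0): internal (-0.70711, -0.29289); octagon support 0.70711 vs apothem 1 → ∈ W
#3 (-1, 1, 0, 1): internal (-1.00000, 1.41421); octagon support 1.70711 vs apothem 1 → ∉ W

2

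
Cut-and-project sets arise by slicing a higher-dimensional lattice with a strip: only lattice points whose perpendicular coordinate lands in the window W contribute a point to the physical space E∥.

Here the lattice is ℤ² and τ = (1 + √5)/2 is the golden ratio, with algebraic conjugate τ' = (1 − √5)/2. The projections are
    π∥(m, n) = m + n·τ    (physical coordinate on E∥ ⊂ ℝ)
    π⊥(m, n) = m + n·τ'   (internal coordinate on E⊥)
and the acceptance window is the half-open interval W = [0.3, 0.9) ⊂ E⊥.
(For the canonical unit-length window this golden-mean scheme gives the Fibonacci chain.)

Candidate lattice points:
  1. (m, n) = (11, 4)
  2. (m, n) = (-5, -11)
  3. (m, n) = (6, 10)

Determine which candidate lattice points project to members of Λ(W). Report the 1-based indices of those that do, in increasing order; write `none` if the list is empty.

none

τ' = (1−√5)/2 ≈ -0.61803.
[1] lift (11,4): star map gives 8.52786; window check 0.3 ≤ 8.52786 < 0.9 is false → out
[2] lift (-5,-11): star map gives 1.79837; window check 0.3 ≤ 1.79837 < 0.9 is false → out
[3] lift (6,10): star map gives -0.18034; window check 0.3 ≤ -0.18034 < 0.9 is false → out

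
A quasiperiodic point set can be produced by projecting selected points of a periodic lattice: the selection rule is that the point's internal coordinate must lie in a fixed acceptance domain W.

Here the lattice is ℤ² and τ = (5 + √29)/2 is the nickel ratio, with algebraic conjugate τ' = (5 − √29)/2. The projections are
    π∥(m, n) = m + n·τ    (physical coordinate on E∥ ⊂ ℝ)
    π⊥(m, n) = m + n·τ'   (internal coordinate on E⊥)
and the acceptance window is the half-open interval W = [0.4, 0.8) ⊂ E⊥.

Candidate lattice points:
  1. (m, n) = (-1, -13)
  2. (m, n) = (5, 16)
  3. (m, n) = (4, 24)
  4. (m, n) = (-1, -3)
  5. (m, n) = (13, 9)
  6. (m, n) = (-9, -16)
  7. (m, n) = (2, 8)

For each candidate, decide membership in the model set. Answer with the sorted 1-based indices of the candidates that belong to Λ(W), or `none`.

7

Compute τ' = (5−√29)/2 = -0.192582, so π⊥(m,n) = m -0.192582·n.
[1] lift (-1,-13): star map gives 1.503571; window check 0.4 ≤ 1.503571 < 0.8 is false → out
[2] lift (5,16): star map gives 1.918682; window check 0.4 ≤ 1.918682 < 0.8 is false → out
[3] lift (4,24): star map gives -0.621978; window check 0.4 ≤ -0.621978 < 0.8 is false → out
[4] lift (-1,-3): star map gives -0.422253; window check 0.4 ≤ -0.422253 < 0.8 is false → out
[5] lift (13,9): star map gives 11.266758; window check 0.4 ≤ 11.266758 < 0.8 is false → out
[6] lift (-9,-16): star map gives -5.918682; window check 0.4 ≤ -5.918682 < 0.8 is false → out
[7] lift (2,8): star map gives 0.459341; window check 0.4 ≤ 0.459341 < 0.8 is true → IN Λ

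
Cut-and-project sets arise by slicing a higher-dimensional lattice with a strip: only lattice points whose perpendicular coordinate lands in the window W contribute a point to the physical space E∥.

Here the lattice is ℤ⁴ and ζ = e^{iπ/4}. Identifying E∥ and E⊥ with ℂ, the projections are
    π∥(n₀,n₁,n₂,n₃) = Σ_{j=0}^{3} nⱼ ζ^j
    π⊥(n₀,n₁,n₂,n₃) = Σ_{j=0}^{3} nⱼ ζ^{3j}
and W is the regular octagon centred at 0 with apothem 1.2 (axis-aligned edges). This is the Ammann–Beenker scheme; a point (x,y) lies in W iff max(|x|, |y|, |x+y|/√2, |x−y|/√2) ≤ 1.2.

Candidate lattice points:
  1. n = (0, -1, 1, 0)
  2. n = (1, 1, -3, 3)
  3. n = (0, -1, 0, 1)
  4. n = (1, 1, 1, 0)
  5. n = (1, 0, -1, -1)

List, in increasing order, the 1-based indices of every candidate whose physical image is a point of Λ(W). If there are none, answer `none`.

4, 5

With ζ = e^{iπ/4} the internal vectors are ζ^0,ζ^3,ζ^6,ζ^9.
candidate 1: n = (0, -1, 1, 0) → π⊥ ≈ (+0.7071, -1.7071); max(|x|,|y|,|x±y|/√2) = 1.7071 > 1.2 ⇒ ∉ W
candidate 2: n = (1, 1, -3, 3) → π⊥ ≈ (+2.4142, +5.8284); max(|x|,|y|,|x±y|/√2) = 5.8284 > 1.2 ⇒ ∉ W
candidate 3: n = (0, -1, 0, 1) → π⊥ ≈ (+1.4142, +0.0000); max(|x|,|y|,|x±y|/√2) = 1.4142 > 1.2 ⇒ ∉ W
candidate 4: n = (1, 1, 1, 0) → π⊥ ≈ (+0.2929, -0.2929); max(|x|,|y|,|x±y|/√2) = 0.4142 ≤ 1.2 ⇒ ∈ W
candidate 5: n = (1, 0, -1, -1) → π⊥ ≈ (+0.2929, +0.2929); max(|x|,|y|,|x±y|/√2) = 0.4142 ≤ 1.2 ⇒ ∈ W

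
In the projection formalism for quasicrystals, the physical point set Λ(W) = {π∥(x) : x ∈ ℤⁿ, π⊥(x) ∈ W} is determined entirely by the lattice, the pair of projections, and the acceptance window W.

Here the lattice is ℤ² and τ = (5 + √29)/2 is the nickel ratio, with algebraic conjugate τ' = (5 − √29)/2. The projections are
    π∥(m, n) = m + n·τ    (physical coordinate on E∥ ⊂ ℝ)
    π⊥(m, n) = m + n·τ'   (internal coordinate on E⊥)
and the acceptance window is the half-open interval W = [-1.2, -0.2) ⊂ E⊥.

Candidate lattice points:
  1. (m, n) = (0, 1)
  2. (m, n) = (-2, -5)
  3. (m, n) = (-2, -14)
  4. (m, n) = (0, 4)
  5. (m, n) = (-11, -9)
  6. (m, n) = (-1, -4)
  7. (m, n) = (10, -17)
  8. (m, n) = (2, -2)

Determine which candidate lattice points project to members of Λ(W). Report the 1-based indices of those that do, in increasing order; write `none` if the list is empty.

2, 4, 6

Numerically τ ≈ 5.1926 and τ' = −1/τ ≈ -0.1926.
[1] lift (0,1): star map gives -0.1926; window check -1.2 ≤ -0.1926 < -0.2 is false → out
[2] lift (-2,-5): star map gives -1.0371; window check -1.2 ≤ -1.0371 < -0.2 is true → IN Λ
[3] lift (-2,-14): star map gives 0.6962; window check -1.2 ≤ 0.6962 < -0.2 is false → out
[4] lift (0,4): star map gives -0.7703; window check -1.2 ≤ -0.7703 < -0.2 is true → IN Λ
[5] lift (-11,-9): star map gives -9.2668; window check -1.2 ≤ -9.2668 < -0.2 is false → out
[6] lift (-1,-4): star map gives -0.2297; window check -1.2 ≤ -0.2297 < -0.2 is true → IN Λ
[7] lift (10,-17): star map gives 13.2739; window check -1.2 ≤ 13.2739 < -0.2 is false → out
[8] lift (2,-2): star map gives 2.3852; window check -1.2 ≤ 2.3852 < -0.2 is false → out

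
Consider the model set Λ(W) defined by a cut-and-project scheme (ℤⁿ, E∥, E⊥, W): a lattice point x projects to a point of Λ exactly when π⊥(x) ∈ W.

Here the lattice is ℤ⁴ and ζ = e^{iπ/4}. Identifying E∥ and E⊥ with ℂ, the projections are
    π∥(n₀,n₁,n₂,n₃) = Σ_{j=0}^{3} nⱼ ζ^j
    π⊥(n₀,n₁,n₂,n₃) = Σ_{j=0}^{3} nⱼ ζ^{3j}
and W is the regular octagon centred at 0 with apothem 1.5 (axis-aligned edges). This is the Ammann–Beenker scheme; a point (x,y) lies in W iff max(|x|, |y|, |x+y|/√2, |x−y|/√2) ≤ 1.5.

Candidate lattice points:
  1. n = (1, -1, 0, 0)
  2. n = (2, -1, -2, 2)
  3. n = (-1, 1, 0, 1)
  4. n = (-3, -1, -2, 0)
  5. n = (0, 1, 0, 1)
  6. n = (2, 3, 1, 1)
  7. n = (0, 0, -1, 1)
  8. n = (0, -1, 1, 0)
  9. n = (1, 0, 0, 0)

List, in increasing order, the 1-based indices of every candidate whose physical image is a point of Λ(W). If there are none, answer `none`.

π⊥(n) = n₀ + n₁ζ³ + n₂ζ⁶ + n₃ζ⁹ where ζ = e^{iπ/4}.
#1 (1, -1, 0, 0): internal (1.7071, -0.7071); octagon support 1.7071 vs apothem 1.5 → ∉ W
#2 (2, -1, -2, 2): internal (4.1213, 2.7071); octagon support 4.8284 vs apothem 1.5 → ∉ W
#3 (-1, 1, 0, 1): internal (-1.0000, 1.4142); octagon support 1.7071 vs apothem 1.5 → ∉ W
#4 (-3, -1, -2, 0): internal (-2.2929, 1.2929); octagon support 2.5355 vs apothem 1.5 → ∉ W
#5 (0, 1, 0, 1): internal (0.0000, 1.4142); octagon support 1.4142 vs apothem 1.5 → ∈ W
#6 (2, 3, 1, 1): internal (0.5858, 1.8284); octagon support 1.8284 vs apothem 1.5 → ∉ W
#7 (0, 0, -1, 1): internal (0.7071, 1.7071); octagon support 1.7071 vs apothem 1.5 → ∉ W
#8 (0, -1, 1, 0): internal (0.7071, -1.7071); octagon support 1.7071 vs apothem 1.5 → ∉ W
#9 (1, 0, 0, 0): internal (1.0000, 0.0000); octagon support 1.0000 vs apothem 1.5 → ∈ W

5, 9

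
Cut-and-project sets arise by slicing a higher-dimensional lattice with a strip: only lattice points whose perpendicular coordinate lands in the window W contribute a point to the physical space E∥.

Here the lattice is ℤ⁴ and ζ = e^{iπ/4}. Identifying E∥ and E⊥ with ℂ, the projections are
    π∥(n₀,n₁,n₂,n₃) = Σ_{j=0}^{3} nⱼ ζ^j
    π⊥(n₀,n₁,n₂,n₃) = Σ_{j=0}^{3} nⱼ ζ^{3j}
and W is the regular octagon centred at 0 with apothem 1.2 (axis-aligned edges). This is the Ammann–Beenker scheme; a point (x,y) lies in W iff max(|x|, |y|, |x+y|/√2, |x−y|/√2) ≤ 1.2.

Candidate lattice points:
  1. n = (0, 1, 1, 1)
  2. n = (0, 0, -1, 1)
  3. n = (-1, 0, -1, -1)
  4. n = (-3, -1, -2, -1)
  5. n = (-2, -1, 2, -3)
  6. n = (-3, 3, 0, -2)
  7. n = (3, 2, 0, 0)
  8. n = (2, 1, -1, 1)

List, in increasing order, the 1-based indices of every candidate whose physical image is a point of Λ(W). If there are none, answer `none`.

π⊥(n) = n₀ + n₁ζ³ + n₂ζ⁶ + n₃ζ⁹ where ζ = e^{iπ/4}.
#1 (0, 1, 1, 1): internal (0.000000, 0.414214); octagon support 0.414214 vs apothem 1.2 → ∈ W
#2 (0, 0, -1, 1): internal (0.707107, 1.707107); octagon support 1.707107 vs apothem 1.2 → ∉ W
#3 (-1, 0, -1, -1): internal (-1.707107, 0.292893); octagon support 1.707107 vs apothem 1.2 → ∉ W
#4 (-3, -1, -2, -1): internal (-3.000000, 0.585786); octagon support 3.000000 vs apothem 1.2 → ∉ W
#5 (-2, -1, 2, -3): internal (-3.414214, -4.828427); octagon support 5.828427 vs apothem 1.2 → ∉ W
#6 (-3, 3, 0, -2): internal (-6.535534, 0.707107); octagon support 6.535534 vs apothem 1.2 → ∉ W
#7 (3, 2, 0, 0): internal (1.585786, 1.414214); octagon support 2.121320 vs apothem 1.2 → ∉ W
#8 (2, 1, -1, 1): internal (2.000000, 2.414214); octagon support 3.121320 vs apothem 1.2 → ∉ W

1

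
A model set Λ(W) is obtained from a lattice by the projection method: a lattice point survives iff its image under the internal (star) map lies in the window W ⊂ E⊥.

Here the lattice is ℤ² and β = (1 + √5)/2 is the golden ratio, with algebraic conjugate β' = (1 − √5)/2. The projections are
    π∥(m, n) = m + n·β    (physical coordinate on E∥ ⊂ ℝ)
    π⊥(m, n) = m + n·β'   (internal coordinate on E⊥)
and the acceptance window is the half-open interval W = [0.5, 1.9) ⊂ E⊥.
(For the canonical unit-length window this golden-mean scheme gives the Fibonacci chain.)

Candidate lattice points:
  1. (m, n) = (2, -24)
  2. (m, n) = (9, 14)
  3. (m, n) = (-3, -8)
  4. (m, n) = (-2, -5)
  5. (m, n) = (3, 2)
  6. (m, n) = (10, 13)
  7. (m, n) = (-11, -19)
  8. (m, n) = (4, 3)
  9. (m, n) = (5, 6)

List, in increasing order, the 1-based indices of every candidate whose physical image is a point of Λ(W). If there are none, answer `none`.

4, 5, 7, 9

β' = (1−√5)/2 ≈ -0.6180.
[1] lift (2,-24): star map gives 16.8328; window check 0.5 ≤ 16.8328 < 1.9 is false → out
[2] lift (9,14): star map gives 0.3475; window check 0.5 ≤ 0.3475 < 1.9 is false → out
[3] lift (-3,-8): star map gives 1.9443; window check 0.5 ≤ 1.9443 < 1.9 is false → out
[4] lift (-2,-5): star map gives 1.0902; window check 0.5 ≤ 1.0902 < 1.9 is true → IN Λ
[5] lift (3,2): star map gives 1.7639; window check 0.5 ≤ 1.7639 < 1.9 is true → IN Λ
[6] lift (10,13): star map gives 1.9656; window check 0.5 ≤ 1.9656 < 1.9 is false → out
[7] lift (-11,-19): star map gives 0.7426; window check 0.5 ≤ 0.7426 < 1.9 is true → IN Λ
[8] lift (4,3): star map gives 2.1459; window check 0.5 ≤ 2.1459 < 1.9 is false → out
[9] lift (5,6): star map gives 1.2918; window check 0.5 ≤ 1.2918 < 1.9 is true → IN Λ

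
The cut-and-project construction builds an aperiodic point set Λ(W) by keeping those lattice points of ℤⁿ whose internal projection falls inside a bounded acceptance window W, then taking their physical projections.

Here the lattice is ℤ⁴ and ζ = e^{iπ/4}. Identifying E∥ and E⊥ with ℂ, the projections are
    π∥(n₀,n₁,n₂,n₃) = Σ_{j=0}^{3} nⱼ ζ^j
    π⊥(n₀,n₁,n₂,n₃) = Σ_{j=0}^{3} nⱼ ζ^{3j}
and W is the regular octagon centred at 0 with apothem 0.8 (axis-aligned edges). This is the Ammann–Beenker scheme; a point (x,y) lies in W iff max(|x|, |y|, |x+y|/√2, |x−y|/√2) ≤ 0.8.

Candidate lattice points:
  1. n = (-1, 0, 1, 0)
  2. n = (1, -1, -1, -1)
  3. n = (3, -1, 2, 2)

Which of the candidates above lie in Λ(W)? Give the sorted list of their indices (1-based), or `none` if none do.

π⊥(n) = n₀ + n₁ζ³ + n₂ζ⁶ + n₃ζ⁹ where ζ = e^{iπ/4}.
#1 (-1, 0, 1, 0): internal (-1.000000, -1.000000); octagon support 1.414214 vs apothem 0.8 → ∉ W
#2 (1, -1, -1, -1): internal (1.000000, -0.414214); octagon support 1.000000 vs apothem 0.8 → ∉ W
#3 (3, -1, 2, 2): internal (5.121320, -1.292893); octagon support 5.121320 vs apothem 0.8 → ∉ W

none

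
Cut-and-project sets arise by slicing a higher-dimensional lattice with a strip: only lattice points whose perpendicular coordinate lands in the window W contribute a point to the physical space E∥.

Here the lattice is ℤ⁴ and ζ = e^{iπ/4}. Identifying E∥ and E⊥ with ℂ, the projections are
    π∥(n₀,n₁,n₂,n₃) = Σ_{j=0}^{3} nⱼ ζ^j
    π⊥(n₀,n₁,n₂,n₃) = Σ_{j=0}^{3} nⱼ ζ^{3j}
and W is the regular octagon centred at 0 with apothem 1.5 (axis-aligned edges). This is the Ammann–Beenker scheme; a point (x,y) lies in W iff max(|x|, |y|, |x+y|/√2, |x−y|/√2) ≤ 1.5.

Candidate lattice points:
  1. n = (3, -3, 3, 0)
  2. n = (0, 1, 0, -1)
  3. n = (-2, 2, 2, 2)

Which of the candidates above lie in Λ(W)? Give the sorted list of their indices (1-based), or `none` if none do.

π⊥(n) = n₀ + n₁ζ³ + n₂ζ⁶ + n₃ζ⁹ where ζ = e^{iπ/4}.
#1 (3, -3, 3, 0): internal (5.1213, -5.1213); octagon support 7.2426 vs apothem 1.5 → ∉ W
#2 (0, 1, 0, -1): internal (-1.4142, 0.0000); octagon support 1.4142 vs apothem 1.5 → ∈ W
#3 (-2, 2, 2, 2): internal (-2.0000, 0.8284); octagon support 2.0000 vs apothem 1.5 → ∉ W

2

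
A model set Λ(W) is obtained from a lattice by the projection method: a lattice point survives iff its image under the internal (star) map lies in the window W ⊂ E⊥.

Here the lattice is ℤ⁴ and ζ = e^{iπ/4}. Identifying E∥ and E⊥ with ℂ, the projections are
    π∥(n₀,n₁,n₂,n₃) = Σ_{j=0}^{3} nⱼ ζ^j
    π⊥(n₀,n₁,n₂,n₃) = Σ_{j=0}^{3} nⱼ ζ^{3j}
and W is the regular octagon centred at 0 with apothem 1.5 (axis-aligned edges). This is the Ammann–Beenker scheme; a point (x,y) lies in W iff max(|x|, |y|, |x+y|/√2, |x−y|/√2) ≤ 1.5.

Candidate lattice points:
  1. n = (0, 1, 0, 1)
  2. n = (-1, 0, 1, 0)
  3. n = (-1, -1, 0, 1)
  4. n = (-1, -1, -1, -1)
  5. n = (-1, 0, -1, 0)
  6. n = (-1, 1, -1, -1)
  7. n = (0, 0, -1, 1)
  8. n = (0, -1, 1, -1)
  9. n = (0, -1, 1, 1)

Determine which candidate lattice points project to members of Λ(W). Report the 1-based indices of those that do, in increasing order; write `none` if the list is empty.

Internal map: ζ^{3j} for j=0..3 gives (1,0), (−√2/2,√2/2), (0,−1), (√2/2,√2/2).
candidate 1: n = (0, 1, 0, 1) → π⊥ ≈ (+0.000000, +1.414214); max(|x|,|y|,|x±y|/√2) = 1.414214 ≤ 1.5 ⇒ ∈ W
candidate 2: n = (-1, 0, 1, 0) → π⊥ ≈ (-1.000000, -1.000000); max(|x|,|y|,|x±y|/√2) = 1.414214 ≤ 1.5 ⇒ ∈ W
candidate 3: n = (-1, -1, 0, 1) → π⊥ ≈ (+0.414214, +0.000000); max(|x|,|y|,|x±y|/√2) = 0.414214 ≤ 1.5 ⇒ ∈ W
candidate 4: n = (-1, -1, -1, -1) → π⊥ ≈ (-1.000000, -0.414214); max(|x|,|y|,|x±y|/√2) = 1.000000 ≤ 1.5 ⇒ ∈ W
candidate 5: n = (-1, 0, -1, 0) → π⊥ ≈ (-1.000000, +1.000000); max(|x|,|y|,|x±y|/√2) = 1.414214 ≤ 1.5 ⇒ ∈ W
candidate 6: n = (-1, 1, -1, -1) → π⊥ ≈ (-2.414214, +1.000000); max(|x|,|y|,|x±y|/√2) = 2.414214 > 1.5 ⇒ ∉ W
candidate 7: n = (0, 0, -1, 1) → π⊥ ≈ (+0.707107, +1.707107); max(|x|,|y|,|x±y|/√2) = 1.707107 > 1.5 ⇒ ∉ W
candidate 8: n = (0, -1, 1, -1) → π⊥ ≈ (+0.000000, -2.414214); max(|x|,|y|,|x±y|/√2) = 2.414214 > 1.5 ⇒ ∉ W
candidate 9: n = (0, -1, 1, 1) → π⊥ ≈ (+1.414214, -1.000000); max(|x|,|y|,|x±y|/√2) = 1.707107 > 1.5 ⇒ ∉ W

1, 2, 3, 4, 5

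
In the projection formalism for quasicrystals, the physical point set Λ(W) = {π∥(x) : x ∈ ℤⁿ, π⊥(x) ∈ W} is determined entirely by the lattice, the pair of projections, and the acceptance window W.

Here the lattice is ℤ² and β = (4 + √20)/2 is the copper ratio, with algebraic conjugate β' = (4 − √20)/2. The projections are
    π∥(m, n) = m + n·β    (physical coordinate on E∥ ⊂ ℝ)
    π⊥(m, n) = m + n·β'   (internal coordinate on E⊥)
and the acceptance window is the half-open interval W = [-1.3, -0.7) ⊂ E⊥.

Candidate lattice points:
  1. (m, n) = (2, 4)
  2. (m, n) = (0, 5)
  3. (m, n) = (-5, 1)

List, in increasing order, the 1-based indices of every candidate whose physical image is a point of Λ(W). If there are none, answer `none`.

Numerically β ≈ 4.23607 and β' = −1/β ≈ -0.23607.
candidate 1: (m,n)=(2,4) → π∥ = 2+4·β ≈ 18.94427, π⊥ = 2+4·β' ≈ 1.05573 ∉ [-1.3, -0.7) ⇒ out
candidate 2: (m,n)=(0,5) → π∥ = 0+5·β ≈ 21.18034, π⊥ = 0+5·β' ≈ -1.18034 ∈ [-1.3, -0.7) ⇒ IN Λ
candidate 3: (m,n)=(-5,1) → π∥ = -5+1·β ≈ -0.76393, π⊥ = -5+1·β' ≈ -5.23607 ∉ [-1.3, -0.7) ⇒ out

2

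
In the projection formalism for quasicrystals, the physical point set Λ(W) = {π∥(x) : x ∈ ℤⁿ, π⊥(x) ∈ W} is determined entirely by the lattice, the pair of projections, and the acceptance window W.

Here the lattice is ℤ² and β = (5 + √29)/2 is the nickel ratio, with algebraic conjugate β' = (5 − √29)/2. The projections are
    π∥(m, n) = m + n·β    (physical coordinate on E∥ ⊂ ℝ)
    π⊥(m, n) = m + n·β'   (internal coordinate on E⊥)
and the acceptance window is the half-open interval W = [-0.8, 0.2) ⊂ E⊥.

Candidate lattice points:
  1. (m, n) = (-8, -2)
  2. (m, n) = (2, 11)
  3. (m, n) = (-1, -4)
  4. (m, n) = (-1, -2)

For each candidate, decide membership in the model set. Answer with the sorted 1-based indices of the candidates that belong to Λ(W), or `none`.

2, 3, 4

β' = (5−√29)/2 ≈ -0.192582.
[1] lift (-8,-2): star map gives -7.614835; window check -0.8 ≤ -7.614835 < 0.2 is false → out
[2] lift (2,11): star map gives -0.118406; window check -0.8 ≤ -0.118406 < 0.2 is true → IN Λ
[3] lift (-1,-4): star map gives -0.229670; window check -0.8 ≤ -0.229670 < 0.2 is true → IN Λ
[4] lift (-1,-2): star map gives -0.614835; window check -0.8 ≤ -0.614835 < 0.2 is true → IN Λ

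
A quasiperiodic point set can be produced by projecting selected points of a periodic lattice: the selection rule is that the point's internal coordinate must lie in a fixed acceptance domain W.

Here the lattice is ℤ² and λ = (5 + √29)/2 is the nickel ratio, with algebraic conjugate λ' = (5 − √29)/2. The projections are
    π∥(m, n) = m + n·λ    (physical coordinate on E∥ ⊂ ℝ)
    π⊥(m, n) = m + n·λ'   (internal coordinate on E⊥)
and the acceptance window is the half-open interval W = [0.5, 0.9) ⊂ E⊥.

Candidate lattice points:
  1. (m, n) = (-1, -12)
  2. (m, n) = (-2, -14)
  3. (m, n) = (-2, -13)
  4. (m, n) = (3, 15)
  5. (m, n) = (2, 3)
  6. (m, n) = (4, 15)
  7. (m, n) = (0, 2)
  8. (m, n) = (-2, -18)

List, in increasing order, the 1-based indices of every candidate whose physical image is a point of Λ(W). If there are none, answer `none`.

Numerically λ ≈ 5.192582 and λ' = −1/λ ≈ -0.192582.
candidate 1: (m,n)=(-1,-12) → π∥ = -1-12·λ ≈ -63.310989, π⊥ = -1-12·λ' ≈ 1.310989 ∉ [0.5, 0.9) ⇒ out
candidate 2: (m,n)=(-2,-14) → π∥ = -2-14·λ ≈ -74.696154, π⊥ = -2-14·λ' ≈ 0.696154 ∈ [0.5, 0.9) ⇒ IN Λ
candidate 3: (m,n)=(-2,-13) → π∥ = -2-13·λ ≈ -69.503571, π⊥ = -2-13·λ' ≈ 0.503571 ∈ [0.5, 0.9) ⇒ IN Λ
candidate 4: (m,n)=(3,15) → π∥ = 3+15·λ ≈ 80.888736, π⊥ = 3+15·λ' ≈ 0.111264 ∉ [0.5, 0.9) ⇒ out
candidate 5: (m,n)=(2,3) → π∥ = 2+3·λ ≈ 17.577747, π⊥ = 2+3·λ' ≈ 1.422253 ∉ [0.5, 0.9) ⇒ out
candidate 6: (m,n)=(4,15) → π∥ = 4+15·λ ≈ 81.888736, π⊥ = 4+15·λ' ≈ 1.111264 ∉ [0.5, 0.9) ⇒ out
candidate 7: (m,n)=(0,2) → π∥ = 0+2·λ ≈ 10.385165, π⊥ = 0+2·λ' ≈ -0.385165 ∉ [0.5, 0.9) ⇒ out
candidate 8: (m,n)=(-2,-18) → π∥ = -2-18·λ ≈ -95.466483, π⊥ = -2-18·λ' ≈ 1.466483 ∉ [0.5, 0.9) ⇒ out

2, 3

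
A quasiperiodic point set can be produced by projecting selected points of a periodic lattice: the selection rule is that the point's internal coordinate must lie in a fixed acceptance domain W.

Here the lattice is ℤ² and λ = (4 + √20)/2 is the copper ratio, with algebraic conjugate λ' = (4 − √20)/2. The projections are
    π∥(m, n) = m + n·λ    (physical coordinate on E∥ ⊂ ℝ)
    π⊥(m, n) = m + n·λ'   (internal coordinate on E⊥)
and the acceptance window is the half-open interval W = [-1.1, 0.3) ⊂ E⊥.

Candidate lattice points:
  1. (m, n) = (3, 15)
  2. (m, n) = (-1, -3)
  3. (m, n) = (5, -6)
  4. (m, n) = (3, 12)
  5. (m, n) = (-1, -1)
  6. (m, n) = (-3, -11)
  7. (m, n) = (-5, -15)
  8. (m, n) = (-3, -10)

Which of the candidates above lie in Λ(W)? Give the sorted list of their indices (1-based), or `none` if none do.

1, 2, 4, 5, 6, 8

Compute λ' = (4−√20)/2 = -0.23607, so π⊥(m,n) = m -0.23607·n.
candidate 1: (m,n)=(3,15) → π∥ = 3+15·λ ≈ 66.54102, π⊥ = 3+15·λ' ≈ -0.54102 ∈ [-1.1, 0.3) ⇒ IN Λ
candidate 2: (m,n)=(-1,-3) → π∥ = -1-3·λ ≈ -13.70820, π⊥ = -1-3·λ' ≈ -0.29180 ∈ [-1.1, 0.3) ⇒ IN Λ
candidate 3: (m,n)=(5,-6) → π∥ = 5-6·λ ≈ -20.41641, π⊥ = 5-6·λ' ≈ 6.41641 ∉ [-1.1, 0.3) ⇒ out
candidate 4: (m,n)=(3,12) → π∥ = 3+12·λ ≈ 53.83282, π⊥ = 3+12·λ' ≈ 0.16718 ∈ [-1.1, 0.3) ⇒ IN Λ
candidate 5: (m,n)=(-1,-1) → π∥ = -1-1·λ ≈ -5.23607, π⊥ = -1-1·λ' ≈ -0.76393 ∈ [-1.1, 0.3) ⇒ IN Λ
candidate 6: (m,n)=(-3,-11) → π∥ = -3-11·λ ≈ -49.59675, π⊥ = -3-11·λ' ≈ -0.40325 ∈ [-1.1, 0.3) ⇒ IN Λ
candidate 7: (m,n)=(-5,-15) → π∥ = -5-15·λ ≈ -68.54102, π⊥ = -5-15·λ' ≈ -1.45898 ∉ [-1.1, 0.3) ⇒ out
candidate 8: (m,n)=(-3,-10) → π∥ = -3-10·λ ≈ -45.36068, π⊥ = -3-10·λ' ≈ -0.63932 ∈ [-1.1, 0.3) ⇒ IN Λ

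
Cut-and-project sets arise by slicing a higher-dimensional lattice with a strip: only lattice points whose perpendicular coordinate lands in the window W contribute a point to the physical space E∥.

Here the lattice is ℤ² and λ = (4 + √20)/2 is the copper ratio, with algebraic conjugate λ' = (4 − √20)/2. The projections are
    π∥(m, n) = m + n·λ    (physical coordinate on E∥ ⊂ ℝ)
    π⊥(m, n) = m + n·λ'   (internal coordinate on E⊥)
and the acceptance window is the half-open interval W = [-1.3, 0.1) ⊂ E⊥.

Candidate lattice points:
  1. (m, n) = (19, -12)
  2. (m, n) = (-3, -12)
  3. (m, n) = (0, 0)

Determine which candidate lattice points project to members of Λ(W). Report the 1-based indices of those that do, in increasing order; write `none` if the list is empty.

2, 3

Numerically λ ≈ 4.236068 and λ' = −1/λ ≈ -0.236068.
[1] lift (19,-12): star map gives 21.832816; window check -1.3 ≤ 21.832816 < 0.1 is false → out
[2] lift (-3,-12): star map gives -0.167184; window check -1.3 ≤ -0.167184 < 0.1 is true → IN Λ
[3] lift (0,0): star map gives 0.000000; window check -1.3 ≤ 0.000000 < 0.1 is true → IN Λ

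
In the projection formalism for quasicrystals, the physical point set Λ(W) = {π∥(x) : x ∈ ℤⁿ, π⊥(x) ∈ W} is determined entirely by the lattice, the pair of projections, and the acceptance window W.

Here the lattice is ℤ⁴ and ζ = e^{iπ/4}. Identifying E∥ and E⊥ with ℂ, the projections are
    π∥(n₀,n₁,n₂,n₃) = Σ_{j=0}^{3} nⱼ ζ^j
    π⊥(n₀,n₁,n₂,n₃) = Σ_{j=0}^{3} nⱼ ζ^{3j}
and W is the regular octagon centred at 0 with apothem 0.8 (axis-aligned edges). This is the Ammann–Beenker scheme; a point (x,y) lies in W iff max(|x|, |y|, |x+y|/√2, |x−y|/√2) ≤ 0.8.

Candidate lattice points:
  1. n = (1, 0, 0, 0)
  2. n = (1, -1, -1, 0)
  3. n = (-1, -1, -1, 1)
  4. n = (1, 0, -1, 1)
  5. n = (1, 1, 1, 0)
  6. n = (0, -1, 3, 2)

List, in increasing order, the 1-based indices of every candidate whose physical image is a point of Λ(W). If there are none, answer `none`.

5

π⊥(n) = n₀ + n₁ζ³ + n₂ζ⁶ + n₃ζ⁹ where ζ = e^{iπ/4}.
candidate 1: n = (1, 0, 0, 0) → π⊥ ≈ (+1.000000, +0.000000); max(|x|,|y|,|x±y|/√2) = 1.000000 > 0.8 ⇒ ∉ W
candidate 2: n = (1, -1, -1, 0) → π⊥ ≈ (+1.707107, +0.292893); max(|x|,|y|,|x±y|/√2) = 1.707107 > 0.8 ⇒ ∉ W
candidate 3: n = (-1, -1, -1, 1) → π⊥ ≈ (+0.414214, +1.000000); max(|x|,|y|,|x±y|/√2) = 1.000000 > 0.8 ⇒ ∉ W
candidate 4: n = (1, 0, -1, 1) → π⊥ ≈ (+1.707107, +1.707107); max(|x|,|y|,|x±y|/√2) = 2.414214 > 0.8 ⇒ ∉ W
candidate 5: n = (1, 1, 1, 0) → π⊥ ≈ (+0.292893, -0.292893); max(|x|,|y|,|x±y|/√2) = 0.414214 ≤ 0.8 ⇒ ∈ W
candidate 6: n = (0, -1, 3, 2) → π⊥ ≈ (+2.121320, -2.292893); max(|x|,|y|,|x±y|/√2) = 3.121320 > 0.8 ⇒ ∉ W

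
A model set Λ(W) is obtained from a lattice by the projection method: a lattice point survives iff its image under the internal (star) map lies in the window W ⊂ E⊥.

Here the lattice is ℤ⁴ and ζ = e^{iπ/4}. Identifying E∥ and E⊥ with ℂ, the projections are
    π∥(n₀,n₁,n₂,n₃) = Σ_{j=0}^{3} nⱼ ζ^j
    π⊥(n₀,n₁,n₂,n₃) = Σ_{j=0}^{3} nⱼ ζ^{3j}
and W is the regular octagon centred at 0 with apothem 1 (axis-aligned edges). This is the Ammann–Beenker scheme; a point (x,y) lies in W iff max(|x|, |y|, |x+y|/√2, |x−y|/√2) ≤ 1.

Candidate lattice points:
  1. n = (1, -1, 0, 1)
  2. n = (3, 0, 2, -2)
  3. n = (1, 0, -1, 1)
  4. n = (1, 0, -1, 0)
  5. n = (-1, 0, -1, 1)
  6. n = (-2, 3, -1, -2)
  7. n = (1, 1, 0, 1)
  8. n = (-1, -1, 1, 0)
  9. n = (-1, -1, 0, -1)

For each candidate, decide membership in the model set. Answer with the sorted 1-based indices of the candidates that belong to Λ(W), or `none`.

none

π⊥(n) = n₀ + n₁ζ³ + n₂ζ⁶ + n₃ζ⁹ where ζ = e^{iπ/4}.
candidate 1: n = (1, -1, 0, 1) → π⊥ ≈ (+2.414214, +0.000000); max(|x|,|y|,|x±y|/√2) = 2.414214 > 1 ⇒ ∉ W
candidate 2: n = (3, 0, 2, -2) → π⊥ ≈ (+1.585786, -3.414214); max(|x|,|y|,|x±y|/√2) = 3.535534 > 1 ⇒ ∉ W
candidate 3: n = (1, 0, -1, 1) → π⊥ ≈ (+1.707107, +1.707107); max(|x|,|y|,|x±y|/√2) = 2.414214 > 1 ⇒ ∉ W
candidate 4: n = (1, 0, -1, 0) → π⊥ ≈ (+1.000000, +1.000000); max(|x|,|y|,|x±y|/√2) = 1.414214 > 1 ⇒ ∉ W
candidate 5: n = (-1, 0, -1, 1) → π⊥ ≈ (-0.292893, +1.707107); max(|x|,|y|,|x±y|/√2) = 1.707107 > 1 ⇒ ∉ W
candidate 6: n = (-2, 3, -1, -2) → π⊥ ≈ (-5.535534, +1.707107); max(|x|,|y|,|x±y|/√2) = 5.535534 > 1 ⇒ ∉ W
candidate 7: n = (1, 1, 0, 1) → π⊥ ≈ (+1.000000, +1.414214); max(|x|,|y|,|x±y|/√2) = 1.707107 > 1 ⇒ ∉ W
candidate 8: n = (-1, -1, 1, 0) → π⊥ ≈ (-0.292893, -1.707107); max(|x|,|y|,|x±y|/√2) = 1.707107 > 1 ⇒ ∉ W
candidate 9: n = (-1, -1, 0, -1) → π⊥ ≈ (-1.000000, -1.414214); max(|x|,|y|,|x±y|/√2) = 1.707107 > 1 ⇒ ∉ W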